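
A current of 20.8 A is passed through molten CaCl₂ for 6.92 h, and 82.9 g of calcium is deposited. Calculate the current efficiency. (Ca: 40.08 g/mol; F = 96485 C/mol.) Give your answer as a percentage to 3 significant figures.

77.0%

Q = 20.8 × 24912 = 5.182×10^5 C
n(e⁻) = 5.182×10^5 / 96485 = 5.371 mol
Ca²⁺ + 2e⁻ → Ca, so theoretical n(Ca) = 2.686 mol → 107.7 g
Efficiency = 82.9 / 107.7 = 0.7697 = 77.0%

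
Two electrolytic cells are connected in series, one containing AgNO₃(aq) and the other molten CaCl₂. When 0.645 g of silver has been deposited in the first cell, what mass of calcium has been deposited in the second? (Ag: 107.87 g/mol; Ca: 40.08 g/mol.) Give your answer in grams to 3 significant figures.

n(Ag) = 0.645 / 107.87 = 0.005979 mol
Ag⁺ + e⁻ → Ag, so n(e⁻) = 0.005979 mol
Since the cells are in series, n(e⁻) in the Ca cell is also 0.005979 mol.
Ca²⁺ + 2e⁻ → Ca, so n(Ca) = 0.005979 / 2 = 0.002990 mol
m(Ca) = 0.002990 × 40.08 = 0.120 g

0.120 g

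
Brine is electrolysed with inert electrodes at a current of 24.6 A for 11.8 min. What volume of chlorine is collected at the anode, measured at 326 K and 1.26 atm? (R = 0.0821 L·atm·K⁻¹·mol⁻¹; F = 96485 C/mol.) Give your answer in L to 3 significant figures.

Q = 24.6 A × 708 s = 17420 C
n(e⁻) = 17420 / 96485 = 0.1805 mol
2Cl⁻ → Cl₂ + 2e⁻, so n(Cl₂) = 0.1805 / 2 = 0.09025 mol
V = nRT/P = 0.09025 × 0.0821 × 326 / 1.26 = 1.917 L

1.92 L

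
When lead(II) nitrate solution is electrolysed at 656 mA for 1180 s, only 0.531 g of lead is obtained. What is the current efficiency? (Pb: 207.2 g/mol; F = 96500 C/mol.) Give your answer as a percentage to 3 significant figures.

Q = 0.656 × 1180 = 774.1 C
n(e⁻) = 774.1 / 96500 = 0.008022 mol
Pb²⁺ + 2e⁻ → Pb, so theoretical n(Pb) = 0.004011 mol → 0.8311 g
Efficiency = 0.531 / 0.8311 = 0.6389 = 63.9%

63.9%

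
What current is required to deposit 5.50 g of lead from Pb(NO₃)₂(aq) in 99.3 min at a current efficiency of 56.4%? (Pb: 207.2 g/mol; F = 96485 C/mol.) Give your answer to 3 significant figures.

n(Pb) = 5.50 / 207.2 = 0.02654 mol
Pb²⁺ + 2e⁻ → Pb, so n(e⁻) = 2 × 0.02654 = 0.05308 mol
Q = 0.05308 × 96485 / 0.564 = 9081 C
I = Q / t = 9081 / 5958 s = 1.52 A

1.52 A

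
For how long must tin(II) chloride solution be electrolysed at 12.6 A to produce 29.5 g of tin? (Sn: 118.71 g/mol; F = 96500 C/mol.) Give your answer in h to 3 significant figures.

1.06 h

n(Sn) = 29.5 / 118.71 = 0.2485 mol
Sn²⁺ + 2e⁻ → Sn, so n(e⁻) = 2 × 0.2485 = 0.4970 mol
Q = 0.4970 × 96500 = 47960 C
t = Q / I = 47960 / 12.6 = 3806 s = 1.06 h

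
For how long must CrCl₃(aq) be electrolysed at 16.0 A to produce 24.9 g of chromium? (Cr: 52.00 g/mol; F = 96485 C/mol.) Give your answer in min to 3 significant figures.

144 min

n(Cr) = 24.9 / 52.00 = 0.4788 mol
Cr³⁺ + 3e⁻ → Cr, so n(e⁻) = 3 × 0.4788 = 1.436 mol
Q = 1.436 × 96485 = 1.386×10^5 C
t = Q / I = 1.386×10^5 / 16.0 = 8663 s = 144 min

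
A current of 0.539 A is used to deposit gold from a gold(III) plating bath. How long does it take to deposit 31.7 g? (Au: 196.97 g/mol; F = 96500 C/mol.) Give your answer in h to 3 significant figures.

n(Au) = 31.7 / 196.97 = 0.1609 mol
Au³⁺ + 3e⁻ → Au, so n(e⁻) = 3 × 0.1609 = 0.4827 mol
Q = 0.4827 × 96500 = 46580 C
t = Q / I = 46580 / 0.539 = 86420 s = 24.0 h

24.0 h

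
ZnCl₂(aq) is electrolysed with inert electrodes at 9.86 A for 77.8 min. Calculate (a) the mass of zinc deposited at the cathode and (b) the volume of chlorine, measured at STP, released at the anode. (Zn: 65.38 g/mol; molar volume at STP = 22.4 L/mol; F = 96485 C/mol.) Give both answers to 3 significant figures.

Q = 9.86 × 4668 = 46030 C; n(e⁻) = 46030 / 96485 = 0.4771 mol
Cathode: Zn²⁺ + 2e⁻ → Zn → n(Zn) = 0.4771/2 = 0.2386 mol → 15.6 g
Anode: 2Cl⁻ → Cl₂ + 2e⁻ → n(Cl₂) = 0.4771/2 = 0.2386 mol → 5.34 L

15.6 g Zn; 5.34 L Cl₂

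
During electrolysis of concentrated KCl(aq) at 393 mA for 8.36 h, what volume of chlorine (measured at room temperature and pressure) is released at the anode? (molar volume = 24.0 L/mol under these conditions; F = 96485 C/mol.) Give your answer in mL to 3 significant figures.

1470 mL

Q = 0.393 A × 30096 s = 11830 C
n(e⁻) = Q/F = 11830/96485 = 0.1226 mol
2Cl⁻ → Cl₂ + 2e⁻, so n(Cl₂) = 0.1226 / 2 = 0.06130 mol
V = 0.06130 × 24.0 = 1.471 L
= 1470 mL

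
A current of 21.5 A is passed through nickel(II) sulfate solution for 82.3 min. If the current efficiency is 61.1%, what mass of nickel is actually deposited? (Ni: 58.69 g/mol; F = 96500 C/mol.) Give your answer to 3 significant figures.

Q = 21.5 × 4938 = 1.062×10^5 C
n(e⁻) = 1.062×10^5 / 96500 = 1.101 mol
Ni²⁺ + 2e⁻ → Ni, so theoretical m(Ni) = 0.5505 × 58.69 = 32.31 g
Actual mass = 61.1% × 32.31 = 19.7 g

19.7 g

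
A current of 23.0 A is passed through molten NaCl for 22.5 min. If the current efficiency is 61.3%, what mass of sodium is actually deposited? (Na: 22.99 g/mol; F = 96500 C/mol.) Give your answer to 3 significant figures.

4.53 g

Q = 23.0 × 1350 = 31050 C
n(e⁻) = 31050 / 96500 = 0.3218 mol
Na⁺ + e⁻ → Na, so theoretical m(Na) = 0.3218 × 22.99 = 7.398 g
Actual mass = 61.3% × 7.398 = 4.53 g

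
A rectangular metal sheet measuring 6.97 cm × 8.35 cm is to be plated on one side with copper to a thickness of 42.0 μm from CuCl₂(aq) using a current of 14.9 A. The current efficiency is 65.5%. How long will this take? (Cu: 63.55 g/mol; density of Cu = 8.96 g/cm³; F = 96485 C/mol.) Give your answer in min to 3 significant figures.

Plated area = 6.97 × 8.35 = 58.20 cm²
Volume = 58.20 × 42.0×10⁻⁴ cm = 0.2444 cm³
m(Cu) = 0.2444 × 8.96 = 2.190 g
n(Cu) = 2.190 / 63.55 = 0.03446 mol; n(e⁻) = 2 × 0.03446 = 0.06892 mol
Q = 0.06892 × 96485 / 0.655 = 10150 C
t = 10150 / 14.9 = 681.2 s = 11.4 min

11.4 min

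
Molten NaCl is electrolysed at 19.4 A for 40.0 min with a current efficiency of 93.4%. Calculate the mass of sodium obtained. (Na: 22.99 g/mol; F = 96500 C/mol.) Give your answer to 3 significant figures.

Q = 19.4 × 2400 = 46560 C
n(e⁻) = 46560 / 96500 = 0.4825 mol
Na⁺ + e⁻ → Na, so theoretical m(Na) = 0.4825 × 22.99 = 11.09 g
Actual mass = 93.4% × 11.09 = 10.4 g

10.4 g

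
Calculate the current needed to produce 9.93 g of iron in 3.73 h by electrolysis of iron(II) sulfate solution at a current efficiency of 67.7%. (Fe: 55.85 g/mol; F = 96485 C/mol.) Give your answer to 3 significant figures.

n(Fe) = 9.93 / 55.85 = 0.1778 mol
Fe²⁺ + 2e⁻ → Fe, so n(e⁻) = 2 × 0.1778 = 0.3556 mol
Q = 0.3556 × 96485 / 0.677 = 50680 C
I = Q / t = 50680 / 13428 s = 3.77 A

3.77 A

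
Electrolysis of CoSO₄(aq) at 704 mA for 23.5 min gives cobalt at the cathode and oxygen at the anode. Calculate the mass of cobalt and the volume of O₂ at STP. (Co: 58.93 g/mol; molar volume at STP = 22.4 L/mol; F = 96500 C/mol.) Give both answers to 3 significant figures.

Q = 0.704 × 1410 = 992.6 C; n(e⁻) = 992.6 / 96500 = 0.01029 mol
Cathode: Co²⁺ + 2e⁻ → Co → n(Co) = 0.01029/2 = 0.005145 mol → 0.303 g
Anode: 2H₂O → O₂ + 4H⁺ + 4e⁻ → n(O₂) = 0.01029/4 = 0.002573 mol → 0.0576 L

0.303 g Co; 0.0576 L O₂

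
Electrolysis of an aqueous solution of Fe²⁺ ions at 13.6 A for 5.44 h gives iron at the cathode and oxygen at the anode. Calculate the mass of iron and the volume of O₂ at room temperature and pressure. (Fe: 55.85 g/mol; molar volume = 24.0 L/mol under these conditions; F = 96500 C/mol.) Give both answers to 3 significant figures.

Q = 13.6 × 19584 = 2.663×10^5 C; n(e⁻) = 2.663×10^5 / 96500 = 2.760 mol
Cathode: Fe²⁺ + 2e⁻ → Fe → n(Fe) = 2.760/2 = 1.380 mol → 77.1 g
Anode: 2H₂O → O₂ + 4H⁺ + 4e⁻ → n(O₂) = 2.760/4 = 0.6900 mol → 16.6 L

77.1 g Fe; 16.6 L O₂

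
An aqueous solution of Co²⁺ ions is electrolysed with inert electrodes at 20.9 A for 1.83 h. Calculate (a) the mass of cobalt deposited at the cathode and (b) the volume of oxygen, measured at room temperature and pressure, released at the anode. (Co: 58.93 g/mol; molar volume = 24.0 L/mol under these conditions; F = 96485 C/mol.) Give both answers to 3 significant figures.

42.0 g Co; 8.56 L O₂

Q = 20.9 × 6588 = 1.377×10^5 C; n(e⁻) = 1.377×10^5 / 96485 = 1.427 mol
Cathode: Co²⁺ + 2e⁻ → Co → n(Co) = 1.427/2 = 0.7135 mol → 42.0 g
Anode: 2H₂O → O₂ + 4H⁺ + 4e⁻ → n(O₂) = 1.427/4 = 0.3568 mol → 8.56 L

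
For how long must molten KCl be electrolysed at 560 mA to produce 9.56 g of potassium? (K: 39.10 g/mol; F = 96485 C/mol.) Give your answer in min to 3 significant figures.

702 min

n(K) = 9.56 / 39.10 = 0.2445 mol
K⁺ + e⁻ → K, so n(e⁻) = 0.2445 mol
Q = 0.2445 × 96485 = 23590 C
t = Q / I = 23590 / 0.560 = 42130 s = 702 min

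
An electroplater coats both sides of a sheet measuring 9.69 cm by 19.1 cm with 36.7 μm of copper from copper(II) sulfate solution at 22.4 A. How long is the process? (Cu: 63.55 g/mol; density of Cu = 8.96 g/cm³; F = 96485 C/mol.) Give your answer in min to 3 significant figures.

Plated area = 2 × 9.69 × 19.1 = 370.2 cm²
Volume = 370.2 × 36.7×10⁻⁴ cm = 1.359 cm³
m(Cu) = 1.359 × 8.96 = 12.18 g
n(Cu) = 12.18 / 63.55 = 0.1917 mol; n(e⁻) = 2 × 0.1917 = 0.3834 mol
Q = 0.3834 × 96485 = 36990 C
t = 36990 / 22.4 = 1651 s = 27.5 min

27.5 min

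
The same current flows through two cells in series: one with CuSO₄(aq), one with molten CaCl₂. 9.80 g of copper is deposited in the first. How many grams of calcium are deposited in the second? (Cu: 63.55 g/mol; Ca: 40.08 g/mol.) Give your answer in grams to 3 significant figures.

n(Cu) = 9.80 / 63.55 = 0.1542 mol
Cu²⁺ + 2e⁻ → Cu, so n(e⁻) = 2 × 0.1542 = 0.3084 mol
The cells are in series, so the same charge (and hence the same n(e⁻) = 0.3084 mol) passes through both.
Ca²⁺ + 2e⁻ → Ca, so n(Ca) = 0.3084 / 2 = 0.1542 mol
m(Ca) = 0.1542 × 40.08 = 6.18 g

6.18 g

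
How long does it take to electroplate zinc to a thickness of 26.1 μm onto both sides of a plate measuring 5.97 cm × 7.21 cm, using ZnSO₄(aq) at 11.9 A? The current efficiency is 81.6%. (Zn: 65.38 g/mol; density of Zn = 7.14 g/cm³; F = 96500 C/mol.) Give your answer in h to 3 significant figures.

Plated area = 2 × 5.97 × 7.21 = 86.09 cm²
Volume = 86.09 × 26.1×10⁻⁴ cm = 0.2247 cm³
m(Zn) = 0.2247 × 7.14 = 1.604 g
n(Zn) = 1.604 / 65.38 = 0.02453 mol; n(e⁻) = 2 × 0.02453 = 0.04906 mol
Q = 0.04906 × 96500 / 0.816 = 5802 C
t = 5802 / 11.9 = 487.6 s = 0.135 h

0.135 h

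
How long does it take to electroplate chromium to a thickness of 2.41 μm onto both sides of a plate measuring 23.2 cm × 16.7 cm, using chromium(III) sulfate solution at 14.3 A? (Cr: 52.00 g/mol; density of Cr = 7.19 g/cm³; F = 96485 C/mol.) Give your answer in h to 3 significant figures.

0.145 h

Plated area = 2 × 23.2 × 16.7 = 774.9 cm²
Volume = 774.9 × 2.41×10⁻⁴ cm = 0.1868 cm³
m(Cr) = 0.1868 × 7.19 = 1.343 g
n(Cr) = 1.343 / 52.00 = 0.02583 mol; n(e⁻) = 3 × 0.02583 = 0.07749 mol
Q = 0.07749 × 96485 = 7477 C
t = 7477 / 14.3 = 522.9 s = 0.145 h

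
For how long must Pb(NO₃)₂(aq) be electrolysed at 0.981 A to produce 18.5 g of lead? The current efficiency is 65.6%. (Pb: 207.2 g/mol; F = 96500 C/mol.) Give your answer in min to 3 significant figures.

446 min

n(Pb) = 18.5 / 207.2 = 0.08929 mol
Pb²⁺ + 2e⁻ → Pb, so n(e⁻) = 2 × 0.08929 = 0.1786 mol
Q = 0.1786 × 96500 / 0.656 = 26270 C
t = Q / I = 26270 / 0.981 = 26780 s = 446 min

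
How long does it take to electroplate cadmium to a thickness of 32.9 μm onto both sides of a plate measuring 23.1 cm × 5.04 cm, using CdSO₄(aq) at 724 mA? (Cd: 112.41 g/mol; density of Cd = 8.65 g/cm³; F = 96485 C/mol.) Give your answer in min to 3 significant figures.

Plated area = 2 × 23.1 × 5.04 = 232.8 cm²
Volume = 232.8 × 32.9×10⁻⁴ cm = 0.7659 cm³
m(Cd) = 0.7659 × 8.65 = 6.625 g
n(Cd) = 6.625 / 112.41 = 0.05894 mol; n(e⁻) = 2 × 0.05894 = 0.1179 mol
Q = 0.1179 × 96485 = 11380 C
t = 11380 / 0.724 = 15720 s = 262 min

262 min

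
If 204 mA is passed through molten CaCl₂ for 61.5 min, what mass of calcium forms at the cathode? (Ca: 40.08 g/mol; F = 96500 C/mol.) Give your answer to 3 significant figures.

0.156 g

Q = It = 0.204 × 3690 = 752.8 C
Moles of electrons = 752.8 / 96500 = 0.007801 mol
Ca²⁺ + 2e⁻ → Ca, so n(Ca) = 0.007801 / 2 = 0.003901 mol
m = 0.003901 × 40.08 = 0.156 g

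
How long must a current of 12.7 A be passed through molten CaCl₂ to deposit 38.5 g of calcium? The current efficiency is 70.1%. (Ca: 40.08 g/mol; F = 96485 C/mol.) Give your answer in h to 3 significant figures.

n(Ca) = 38.5 / 40.08 = 0.9606 mol
Ca²⁺ + 2e⁻ → Ca, so n(e⁻) = 2 × 0.9606 = 1.921 mol
Q = 1.921 × 96485 / 0.701 = 2.644×10^5 C
t = Q / I = 2.644×10^5 / 12.7 = 20820 s = 5.78 h

5.78 h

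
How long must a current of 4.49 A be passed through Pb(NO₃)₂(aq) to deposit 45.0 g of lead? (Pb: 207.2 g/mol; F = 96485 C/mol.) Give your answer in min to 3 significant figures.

156 min

n(Pb) = 45.0 / 207.2 = 0.2172 mol
Pb²⁺ + 2e⁻ → Pb, so n(e⁻) = 2 × 0.2172 = 0.4344 mol
Q = 0.4344 × 96485 = 41910 C
t = Q / I = 41910 / 4.49 = 9334 s = 156 min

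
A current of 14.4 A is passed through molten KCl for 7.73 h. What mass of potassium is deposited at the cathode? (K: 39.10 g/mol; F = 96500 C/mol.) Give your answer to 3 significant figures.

Q = It = 14.4 × 27828 = 4.007×10^5 C
n(e⁻) = 4.007×10^5 / 96500 = 4.152 mol
K⁺ + e⁻ → K, so n(K) = 4.152 mol
m = 4.152 × 39.10 = 162 g

162 g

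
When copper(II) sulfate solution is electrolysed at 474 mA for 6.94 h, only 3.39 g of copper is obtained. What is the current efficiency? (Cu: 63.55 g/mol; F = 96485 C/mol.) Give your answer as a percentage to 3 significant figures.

86.9%

Q = 0.474 × 24984 = 11840 C
n(e⁻) = 11840 / 96485 = 0.1227 mol
Cu²⁺ + 2e⁻ → Cu, so theoretical n(Cu) = 0.06135 mol → 3.899 g
Efficiency = 3.39 / 3.899 = 0.8695 = 86.9%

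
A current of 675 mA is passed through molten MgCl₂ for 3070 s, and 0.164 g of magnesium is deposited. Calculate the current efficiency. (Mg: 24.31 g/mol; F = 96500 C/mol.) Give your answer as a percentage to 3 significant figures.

62.8%

Q = 0.675 × 3070 = 2072 C
n(e⁻) = 2072 / 96500 = 0.02147 mol
Mg²⁺ + 2e⁻ → Mg, so theoretical n(Mg) = 0.01074 mol → 0.2611 g
Efficiency = 0.164 / 0.2611 = 0.6281 = 62.8%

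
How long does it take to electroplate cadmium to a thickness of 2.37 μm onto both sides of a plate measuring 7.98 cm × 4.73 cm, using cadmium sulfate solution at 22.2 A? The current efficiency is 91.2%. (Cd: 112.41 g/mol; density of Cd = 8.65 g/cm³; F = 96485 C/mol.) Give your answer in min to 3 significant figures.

Plated area = 2 × 7.98 × 4.73 = 75.49 cm²
Volume = 75.49 × 2.37×10⁻⁴ cm = 0.01789 cm³
m(Cd) = 0.01789 × 8.65 = 0.1547 g
n(Cd) = 0.1547 / 112.41 = 0.001376 mol; n(e⁻) = 2 × 0.001376 = 0.002752 mol
Q = 0.002752 × 96485 / 0.912 = 291.1 C
t = 291.1 / 22.2 = 13.11 s = 0.219 min

0.219 min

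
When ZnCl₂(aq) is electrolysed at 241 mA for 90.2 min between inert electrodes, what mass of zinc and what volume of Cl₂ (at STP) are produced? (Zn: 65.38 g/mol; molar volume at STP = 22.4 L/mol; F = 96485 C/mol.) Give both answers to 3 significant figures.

0.442 g Zn; 0.151 L Cl₂

Q = 0.241 × 5412 = 1304 C; n(e⁻) = 1304 / 96485 = 0.01352 mol
Cathode: Zn²⁺ + 2e⁻ → Zn → n(Zn) = 0.01352/2 = 0.006760 mol → 0.442 g
Anode: 2Cl⁻ → Cl₂ + 2e⁻ → n(Cl₂) = 0.01352/2 = 0.006760 mol → 0.151 L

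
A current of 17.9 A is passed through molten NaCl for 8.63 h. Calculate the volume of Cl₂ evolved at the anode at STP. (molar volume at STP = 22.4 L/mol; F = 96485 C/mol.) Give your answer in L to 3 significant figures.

Q = 17.9 A × 31068 s = 5.561×10^5 C
Moles of electrons = 5.561×10^5 / 96485 = 5.764 mol
2Cl⁻ → Cl₂ + 2e⁻, so n(Cl₂) = 5.764 / 2 = 2.882 mol
V = 2.882 × 22.4 = 64.56 L

64.6 L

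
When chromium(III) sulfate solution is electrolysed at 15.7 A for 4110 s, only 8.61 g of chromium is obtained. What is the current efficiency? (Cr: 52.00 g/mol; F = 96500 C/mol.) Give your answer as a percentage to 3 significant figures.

74.3%

Q = 15.7 × 4110 = 64530 C
n(e⁻) = 64530 / 96500 = 0.6687 mol
Cr³⁺ + 3e⁻ → Cr, so theoretical n(Cr) = 0.2229 mol → 11.59 g
Efficiency = 8.61 / 11.59 = 0.7429 = 74.3%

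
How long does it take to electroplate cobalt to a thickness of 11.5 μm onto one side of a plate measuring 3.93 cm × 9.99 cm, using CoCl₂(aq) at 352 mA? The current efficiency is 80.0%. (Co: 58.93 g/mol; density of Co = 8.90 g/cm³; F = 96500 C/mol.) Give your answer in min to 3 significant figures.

77.9 min

Plated area = 3.93 × 9.99 = 39.26 cm²
Volume = 39.26 × 11.5×10⁻⁴ cm = 0.04515 cm³
m(Co) = 0.04515 × 8.90 = 0.4018 g
n(Co) = 0.4018 / 58.93 = 0.006818 mol; n(e⁻) = 2 × 0.006818 = 0.01364 mol
Q = 0.01364 × 96500 / 0.800 = 1645 C
t = 1645 / 0.352 = 4673 s = 77.9 min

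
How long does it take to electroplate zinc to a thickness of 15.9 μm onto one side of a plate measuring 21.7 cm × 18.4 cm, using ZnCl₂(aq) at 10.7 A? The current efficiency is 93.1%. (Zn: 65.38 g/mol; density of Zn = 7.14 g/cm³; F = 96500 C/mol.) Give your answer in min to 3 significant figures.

22.4 min

Plated area = 21.7 × 18.4 = 399.3 cm²
Volume = 399.3 × 15.9×10⁻⁴ cm = 0.6349 cm³
m(Zn) = 0.6349 × 7.14 = 4.533 g
n(Zn) = 4.533 / 65.38 = 0.06933 mol; n(e⁻) = 2 × 0.06933 = 0.1387 mol
Q = 0.1387 × 96500 / 0.931 = 14380 C
t = 14380 / 10.7 = 1344 s = 22.4 min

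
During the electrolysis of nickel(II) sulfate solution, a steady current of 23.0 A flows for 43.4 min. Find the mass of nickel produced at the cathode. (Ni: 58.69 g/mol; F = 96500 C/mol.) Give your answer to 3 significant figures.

Q = It = 23.0 × 2604 = 59890 C
n(e⁻) = Q/F = 59890/96500 = 0.6206 mol
Ni²⁺ + 2e⁻ → Ni, so n(Ni) = 0.6206 / 2 = 0.3103 mol
m = 0.3103 × 58.69 = 18.2 g

18.2 g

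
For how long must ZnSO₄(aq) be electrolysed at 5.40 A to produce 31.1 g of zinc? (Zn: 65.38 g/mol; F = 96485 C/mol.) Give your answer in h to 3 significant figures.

4.72 h

n(Zn) = 31.1 / 65.38 = 0.4757 mol
Zn²⁺ + 2e⁻ → Zn, so n(e⁻) = 2 × 0.4757 = 0.9514 mol
Q = 0.9514 × 96485 = 91800 C
t = Q / I = 91800 / 5.40 = 17000 s = 4.72 h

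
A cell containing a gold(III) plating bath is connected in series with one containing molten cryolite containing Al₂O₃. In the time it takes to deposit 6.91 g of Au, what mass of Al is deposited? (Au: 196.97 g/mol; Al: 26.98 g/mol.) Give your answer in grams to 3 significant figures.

n(Au) = 6.91 / 196.97 = 0.03508 mol
Au³⁺ + 3e⁻ → Au, so n(e⁻) = 3 × 0.03508 = 0.1052 mol
In series, the same 0.1052 mol of electrons flows through the second cell.
Al³⁺ + 3e⁻ → Al, so n(Al) = 0.1052 / 3 = 0.03507 mol
m(Al) = 0.03507 × 26.98 = 0.946 g

0.946 g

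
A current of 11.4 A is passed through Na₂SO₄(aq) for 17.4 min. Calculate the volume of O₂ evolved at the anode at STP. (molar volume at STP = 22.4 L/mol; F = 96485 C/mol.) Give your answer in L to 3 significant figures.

Q = 11.4 A × 1044 s = 11900 C
n(e⁻) = 11900 / 96485 = 0.1233 mol
2H₂O → O₂ + 4H⁺ + 4e⁻, so n(O₂) = 0.1233 / 4 = 0.03083 mol
V = 0.03083 × 22.4 = 0.6906 L

0.691 L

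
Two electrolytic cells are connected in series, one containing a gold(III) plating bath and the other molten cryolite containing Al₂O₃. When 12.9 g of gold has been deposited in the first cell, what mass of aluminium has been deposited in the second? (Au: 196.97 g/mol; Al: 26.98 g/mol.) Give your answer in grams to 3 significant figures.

n(Au) = 12.9 / 196.97 = 0.06549 mol
Au³⁺ + 3e⁻ → Au, so n(e⁻) = 3 × 0.06549 = 0.1965 mol
In series, the same 0.1965 mol of electrons flows through the second cell.
Al³⁺ + 3e⁻ → Al, so n(Al) = 0.1965 / 3 = 0.06550 mol
m(Al) = 0.06550 × 26.98 = 1.77 g

1.77 g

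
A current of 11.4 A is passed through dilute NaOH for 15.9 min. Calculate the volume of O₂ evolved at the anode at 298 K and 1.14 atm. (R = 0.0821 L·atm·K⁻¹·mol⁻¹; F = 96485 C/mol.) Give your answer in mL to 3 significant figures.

Q = It = 11.4 × 954 = 10880 C
n(e⁻) = 10880 / 96485 = 0.1128 mol
2H₂O → O₂ + 4H⁺ + 4e⁻, so n(O₂) = 0.1128 / 4 = 0.02820 mol
V = nRT/P = 0.02820 × 0.0821 × 298 / 1.14 = 0.6052 L
= 605 mL

605 mL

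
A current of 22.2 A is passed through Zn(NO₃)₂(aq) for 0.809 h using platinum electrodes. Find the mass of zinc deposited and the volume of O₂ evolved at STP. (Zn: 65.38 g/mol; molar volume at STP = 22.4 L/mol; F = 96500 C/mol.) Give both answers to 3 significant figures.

21.9 g Zn; 3.75 L O₂

Q = 22.2 × 2912.4 = 64660 C; n(e⁻) = 64660 / 96500 = 0.6701 mol
Cathode: Zn²⁺ + 2e⁻ → Zn → n(Zn) = 0.6701/2 = 0.3351 mol → 21.9 g
Anode: 2H₂O → O₂ + 4H⁺ + 4e⁻ → n(O₂) = 0.6701/4 = 0.1675 mol → 3.75 L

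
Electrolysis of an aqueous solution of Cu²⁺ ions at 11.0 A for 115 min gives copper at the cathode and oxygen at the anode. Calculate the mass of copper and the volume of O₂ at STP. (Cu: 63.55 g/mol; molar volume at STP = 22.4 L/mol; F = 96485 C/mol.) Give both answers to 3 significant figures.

Q = 11.0 × 6900 = 75900 C; n(e⁻) = 75900 / 96485 = 0.7867 mol
Cathode: Cu²⁺ + 2e⁻ → Cu → n(Cu) = 0.7867/2 = 0.3934 mol → 25.0 g
Anode: 2H₂O → O₂ + 4H⁺ + 4e⁻ → n(O₂) = 0.7867/4 = 0.1967 mol → 4.41 L

25.0 g Cu; 4.41 L O₂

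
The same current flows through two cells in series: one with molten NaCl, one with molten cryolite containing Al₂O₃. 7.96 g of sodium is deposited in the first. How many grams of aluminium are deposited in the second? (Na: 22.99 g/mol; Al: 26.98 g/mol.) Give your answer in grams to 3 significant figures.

n(Na) = 7.96 / 22.99 = 0.3462 mol
Na⁺ + e⁻ → Na, so n(e⁻) = 0.3462 mol
In series, the same 0.3462 mol of electrons flows through the second cell.
Al³⁺ + 3e⁻ → Al, so n(Al) = 0.3462 / 3 = 0.1154 mol
m(Al) = 0.1154 × 26.98 = 3.11 g

3.11 g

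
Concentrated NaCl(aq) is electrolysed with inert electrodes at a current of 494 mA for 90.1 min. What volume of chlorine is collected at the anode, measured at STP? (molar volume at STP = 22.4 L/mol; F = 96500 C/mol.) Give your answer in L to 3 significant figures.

Charge passed = 0.494 × 5406 = 2671 C
n(e⁻) = 2671 / 96500 = 0.02768 mol
2Cl⁻ → Cl₂ + 2e⁻, so n(Cl₂) = 0.02768 / 2 = 0.01384 mol
V = 0.01384 × 22.4 = 0.3100 L

0.310 L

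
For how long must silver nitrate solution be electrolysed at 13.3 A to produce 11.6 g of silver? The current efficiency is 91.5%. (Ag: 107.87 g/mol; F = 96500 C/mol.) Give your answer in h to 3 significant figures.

0.237 h

n(Ag) = 11.6 / 107.87 = 0.1075 mol
Ag⁺ + e⁻ → Ag, so n(e⁻) = 0.1075 mol
Q = 0.1075 × 96500 / 0.915 = 11340 C
t = Q / I = 11340 / 13.3 = 852.6 s = 0.237 h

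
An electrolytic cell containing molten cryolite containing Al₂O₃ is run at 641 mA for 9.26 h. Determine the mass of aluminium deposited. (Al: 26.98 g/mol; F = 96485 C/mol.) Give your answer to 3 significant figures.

Q = 0.641 A × 33336 s = 21370 C
n(e⁻) = 21370 / 96485 = 0.2215 mol
Al³⁺ + 3e⁻ → Al, so n(Al) = 0.2215 / 3 = 0.07383 mol
m = 0.07383 × 26.98 = 1.99 g

1.99 g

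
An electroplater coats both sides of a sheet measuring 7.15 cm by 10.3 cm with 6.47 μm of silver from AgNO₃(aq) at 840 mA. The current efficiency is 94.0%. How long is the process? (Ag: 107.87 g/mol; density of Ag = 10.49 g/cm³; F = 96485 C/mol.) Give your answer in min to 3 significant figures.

18.9 min

Plated area = 2 × 7.15 × 10.3 = 147.3 cm²
Volume = 147.3 × 6.47×10⁻⁴ cm = 0.09530 cm³
m(Ag) = 0.09530 × 10.49 = 0.9997 g
n(Ag) = 0.9997 / 107.87 = 0.009268 mol; n(e⁻) = 0.009268 mol
Q = 0.009268 × 96485 / 0.940 = 951.3 C
t = 951.3 / 0.840 = 1133 s = 18.9 min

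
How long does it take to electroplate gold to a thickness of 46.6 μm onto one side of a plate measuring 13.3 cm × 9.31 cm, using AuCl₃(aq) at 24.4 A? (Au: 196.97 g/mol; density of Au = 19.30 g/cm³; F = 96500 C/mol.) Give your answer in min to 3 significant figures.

Plated area = 13.3 × 9.31 = 123.8 cm²
Volume = 123.8 × 46.6×10⁻⁴ cm = 0.5769 cm³
m(Au) = 0.5769 × 19.30 = 11.13 g
n(Au) = 11.13 / 196.97 = 0.05651 mol; n(e⁻) = 3 × 0.05651 = 0.1695 mol
Q = 0.1695 × 96500 = 16360 C
t = 16360 / 24.4 = 670.5 s = 11.2 min

11.2 min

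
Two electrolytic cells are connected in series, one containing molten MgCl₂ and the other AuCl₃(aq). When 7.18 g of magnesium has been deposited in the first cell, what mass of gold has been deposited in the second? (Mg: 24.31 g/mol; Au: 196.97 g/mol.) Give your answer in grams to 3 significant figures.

38.8 g

n(Mg) = 7.18 / 24.31 = 0.2954 mol
Mg²⁺ + 2e⁻ → Mg, so n(e⁻) = 2 × 0.2954 = 0.5908 mol
Since the cells are in series, n(e⁻) in the Au cell is also 0.5908 mol.
Au³⁺ + 3e⁻ → Au, so n(Au) = 0.5908 / 3 = 0.1969 mol
m(Au) = 0.1969 × 196.97 = 38.8 g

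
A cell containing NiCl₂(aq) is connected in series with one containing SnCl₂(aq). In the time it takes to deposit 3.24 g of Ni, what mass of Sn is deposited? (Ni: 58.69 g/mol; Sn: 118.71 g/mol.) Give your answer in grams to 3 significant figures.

6.55 g

n(Ni) = 3.24 / 58.69 = 0.05521 mol
Ni²⁺ + 2e⁻ → Ni, so n(e⁻) = 2 × 0.05521 = 0.1104 mol
Since the cells are in series, n(e⁻) in the Sn cell is also 0.1104 mol.
Sn²⁺ + 2e⁻ → Sn, so n(Sn) = 0.1104 / 2 = 0.05520 mol
m(Sn) = 0.05520 × 118.71 = 6.55 g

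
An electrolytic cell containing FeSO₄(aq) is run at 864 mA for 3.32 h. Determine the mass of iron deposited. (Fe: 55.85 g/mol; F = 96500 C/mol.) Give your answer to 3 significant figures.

2.99 g

Q = 0.864 A × 11952 s = 10330 C
n(e⁻) = Q/F = 10330/96500 = 0.1070 mol
Fe²⁺ + 2e⁻ → Fe, so n(Fe) = 0.1070 / 2 = 0.05350 mol
m = 0.05350 × 55.85 = 2.99 g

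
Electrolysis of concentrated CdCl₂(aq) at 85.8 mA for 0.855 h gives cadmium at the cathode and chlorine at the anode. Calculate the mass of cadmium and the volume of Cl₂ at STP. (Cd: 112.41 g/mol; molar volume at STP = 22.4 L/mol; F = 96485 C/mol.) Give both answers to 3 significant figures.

0.154 g Cd; 0.0307 L Cl₂

Q = 0.0858 × 3078 = 264.1 C; n(e⁻) = 264.1 / 96485 = 0.002737 mol
Cathode: Cd²⁺ + 2e⁻ → Cd → n(Cd) = 0.002737/2 = 0.001369 mol → 0.154 g
Anode: 2Cl⁻ → Cl₂ + 2e⁻ → n(Cl₂) = 0.002737/2 = 0.001369 mol → 0.0307 L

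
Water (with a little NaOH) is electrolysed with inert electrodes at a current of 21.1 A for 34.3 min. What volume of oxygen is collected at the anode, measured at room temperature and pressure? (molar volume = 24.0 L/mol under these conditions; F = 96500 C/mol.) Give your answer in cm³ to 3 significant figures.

Charge passed = 21.1 × 2058 = 43420 C
n(e⁻) = Q/F = 43420/96500 = 0.4499 mol
2H₂O → O₂ + 4H⁺ + 4e⁻, so n(O₂) = 0.4499 / 4 = 0.1125 mol
V = 0.1125 × 24.0 = 2.700 L
= 2700 cm³

2700 cm³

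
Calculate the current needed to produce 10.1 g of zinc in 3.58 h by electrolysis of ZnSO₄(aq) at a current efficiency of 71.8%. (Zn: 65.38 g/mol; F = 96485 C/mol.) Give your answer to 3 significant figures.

n(Zn) = 10.1 / 65.38 = 0.1545 mol
Zn²⁺ + 2e⁻ → Zn, so n(e⁻) = 2 × 0.1545 = 0.3090 mol
Q = 0.3090 × 96485 / 0.718 = 41520 C
I = Q / t = 41520 / 12888 s = 3.22 A

3.22 A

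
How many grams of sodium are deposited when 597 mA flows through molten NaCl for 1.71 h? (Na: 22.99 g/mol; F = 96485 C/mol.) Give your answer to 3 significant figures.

Q = 0.597 A × 6156 s = 3675 C
n(e⁻) = 3675 / 96485 = 0.03809 mol
Na⁺ + e⁻ → Na, so n(Na) = 0.03809 mol
m = 0.03809 × 22.99 = 0.876 g

0.876 g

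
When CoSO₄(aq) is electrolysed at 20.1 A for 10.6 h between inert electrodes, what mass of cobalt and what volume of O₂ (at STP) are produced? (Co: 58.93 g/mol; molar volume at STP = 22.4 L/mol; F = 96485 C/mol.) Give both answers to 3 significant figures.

Q = 20.1 × 38160 = 7.670×10^5 C; n(e⁻) = 7.670×10^5 / 96485 = 7.949 mol
Cathode: Co²⁺ + 2e⁻ → Co → n(Co) = 7.949/2 = 3.975 mol → 234 g
Anode: 2H₂O → O₂ + 4H⁺ + 4e⁻ → n(O₂) = 7.949/4 = 1.987 mol → 44.5 L

234 g Co; 44.5 L O₂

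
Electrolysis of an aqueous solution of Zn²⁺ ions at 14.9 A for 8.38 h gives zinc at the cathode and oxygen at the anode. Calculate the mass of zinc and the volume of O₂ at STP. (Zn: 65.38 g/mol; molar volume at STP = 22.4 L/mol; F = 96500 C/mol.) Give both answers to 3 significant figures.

152 g Zn; 26.1 L O₂

Q = 14.9 × 30168 = 4.495×10^5 C; n(e⁻) = 4.495×10^5 / 96500 = 4.658 mol
Cathode: Zn²⁺ + 2e⁻ → Zn → n(Zn) = 4.658/2 = 2.329 mol → 152 g
Anode: 2H₂O → O₂ + 4H⁺ + 4e⁻ → n(O₂) = 4.658/4 = 1.165 mol → 26.1 L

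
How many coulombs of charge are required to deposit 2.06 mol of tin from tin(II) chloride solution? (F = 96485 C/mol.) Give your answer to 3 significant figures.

3.98×10^5 C

Sn²⁺ + 2e⁻ → Sn, so n(e⁻) = 2 × 2.06 = 4.120 mol
Q = 4.120 × 96485 = 3.975×10^5 C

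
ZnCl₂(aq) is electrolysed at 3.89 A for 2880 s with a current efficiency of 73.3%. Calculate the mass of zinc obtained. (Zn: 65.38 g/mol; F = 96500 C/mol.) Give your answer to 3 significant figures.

Q = 3.89 × 2880 = 11200 C
n(e⁻) = 11200 / 96500 = 0.1161 mol
Zn²⁺ + 2e⁻ → Zn, so theoretical m(Zn) = 0.05805 × 65.38 = 3.795 g
Actual mass = 73.3% × 3.795 = 2.78 g

2.78 g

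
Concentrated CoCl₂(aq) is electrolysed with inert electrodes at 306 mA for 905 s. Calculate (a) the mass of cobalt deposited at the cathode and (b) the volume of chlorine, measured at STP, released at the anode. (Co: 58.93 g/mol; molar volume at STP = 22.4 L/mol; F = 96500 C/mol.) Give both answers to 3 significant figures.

Q = 0.306 × 905 = 276.9 C; n(e⁻) = 276.9 / 96500 = 0.002869 mol
Cathode: Co²⁺ + 2e⁻ → Co → n(Co) = 0.002869/2 = 0.001435 mol → 0.0846 g
Anode: 2Cl⁻ → Cl₂ + 2e⁻ → n(Cl₂) = 0.002869/2 = 0.001435 mol → 0.0321 L

0.0846 g Co; 0.0321 L Cl₂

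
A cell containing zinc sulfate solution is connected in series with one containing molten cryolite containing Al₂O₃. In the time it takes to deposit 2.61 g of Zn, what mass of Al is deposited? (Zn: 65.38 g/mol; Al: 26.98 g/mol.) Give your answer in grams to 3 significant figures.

0.718 g

n(Zn) = 2.61 / 65.38 = 0.03992 mol
Zn²⁺ + 2e⁻ → Zn, so n(e⁻) = 2 × 0.03992 = 0.07984 mol
The cells are in series, so the same charge (and hence the same n(e⁻) = 0.07984 mol) passes through both.
Al³⁺ + 3e⁻ → Al, so n(Al) = 0.07984 / 3 = 0.02661 mol
m(Al) = 0.02661 × 26.98 = 0.718 g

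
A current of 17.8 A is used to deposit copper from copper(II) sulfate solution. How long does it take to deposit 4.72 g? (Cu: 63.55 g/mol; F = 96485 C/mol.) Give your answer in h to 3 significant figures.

n(Cu) = 4.72 / 63.55 = 0.07427 mol
Cu²⁺ + 2e⁻ → Cu, so n(e⁻) = 2 × 0.07427 = 0.1485 mol
Q = 0.1485 × 96485 = 14330 C
t = Q / I = 14330 / 17.8 = 805.1 s = 0.224 h

0.224 h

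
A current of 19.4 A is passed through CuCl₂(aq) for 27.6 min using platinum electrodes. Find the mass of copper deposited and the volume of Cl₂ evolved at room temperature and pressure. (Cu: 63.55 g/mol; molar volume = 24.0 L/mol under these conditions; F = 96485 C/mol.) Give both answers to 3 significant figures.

10.6 g Cu; 4.00 L Cl₂

Q = 19.4 × 1656 = 32130 C; n(e⁻) = 32130 / 96485 = 0.3330 mol
Cathode: Cu²⁺ + 2e⁻ → Cu → n(Cu) = 0.3330/2 = 0.1665 mol → 10.6 g
Anode: 2Cl⁻ → Cl₂ + 2e⁻ → n(Cl₂) = 0.3330/2 = 0.1665 mol → 4.00 L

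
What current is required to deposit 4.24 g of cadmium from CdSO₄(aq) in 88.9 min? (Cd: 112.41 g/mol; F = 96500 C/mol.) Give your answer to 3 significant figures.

1.36 A

n(Cd) = 4.24 / 112.41 = 0.03772 mol
Cd²⁺ + 2e⁻ → Cd, so n(e⁻) = 2 × 0.03772 = 0.07544 mol
Q = 0.07544 × 96500 = 7280 C
I = Q / t = 7280 / 5334 s = 1.36 A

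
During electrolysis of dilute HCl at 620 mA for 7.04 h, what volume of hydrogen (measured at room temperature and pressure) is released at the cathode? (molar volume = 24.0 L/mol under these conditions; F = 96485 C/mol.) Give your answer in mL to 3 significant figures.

Q = 0.620 A × 25344 s = 15710 C
n(e⁻) = Q/F = 15710/96485 = 0.1628 mol
2H⁺ + 2e⁻ → H₂, so n(H₂) = 0.1628 / 2 = 0.08140 mol
V = 0.08140 × 24.0 = 1.954 L
= 1950 mL

1950 mL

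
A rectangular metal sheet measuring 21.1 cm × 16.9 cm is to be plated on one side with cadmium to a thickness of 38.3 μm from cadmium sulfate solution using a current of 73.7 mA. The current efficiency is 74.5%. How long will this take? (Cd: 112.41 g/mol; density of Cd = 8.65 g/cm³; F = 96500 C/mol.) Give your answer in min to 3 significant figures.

6160 min

Plated area = 21.1 × 16.9 = 356.6 cm²
Volume = 356.6 × 38.3×10⁻⁴ cm = 1.366 cm³
m(Cd) = 1.366 × 8.65 = 11.82 g
n(Cd) = 11.82 / 112.41 = 0.1052 mol; n(e⁻) = 2 × 0.1052 = 0.2104 mol
Q = 0.2104 × 96500 / 0.745 = 27250 C
t = 27250 / 0.0737 = 3.697×10^5 s = 6160 min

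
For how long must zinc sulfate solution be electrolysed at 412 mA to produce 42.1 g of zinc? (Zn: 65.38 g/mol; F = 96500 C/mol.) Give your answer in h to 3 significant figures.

n(Zn) = 42.1 / 65.38 = 0.6439 mol
Zn²⁺ + 2e⁻ → Zn, so n(e⁻) = 2 × 0.6439 = 1.288 mol
Q = 1.288 × 96500 = 1.243×10^5 C
t = Q / I = 1.243×10^5 / 0.412 = 3.017×10^5 s = 83.8 h

83.8 h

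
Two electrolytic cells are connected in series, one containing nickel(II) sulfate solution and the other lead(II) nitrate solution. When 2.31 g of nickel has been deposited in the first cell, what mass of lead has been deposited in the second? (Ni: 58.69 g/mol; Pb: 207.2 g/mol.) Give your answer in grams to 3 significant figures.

8.16 g

n(Ni) = 2.31 / 58.69 = 0.03936 mol
Ni²⁺ + 2e⁻ → Ni, so n(e⁻) = 2 × 0.03936 = 0.07872 mol
Same current for the same time ⇒ same n(e⁻) = 0.07872 mol in both cells.
Pb²⁺ + 2e⁻ → Pb, so n(Pb) = 0.07872 / 2 = 0.03936 mol
m(Pb) = 0.03936 × 207.2 = 8.16 g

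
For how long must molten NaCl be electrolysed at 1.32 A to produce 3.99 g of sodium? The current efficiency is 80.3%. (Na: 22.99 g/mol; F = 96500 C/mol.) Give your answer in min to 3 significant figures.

263 min

n(Na) = 3.99 / 22.99 = 0.1736 mol
Na⁺ + e⁻ → Na, so n(e⁻) = 0.1736 mol
Q = 0.1736 × 96500 / 0.803 = 20860 C
t = Q / I = 20860 / 1.32 = 15800 s = 263 min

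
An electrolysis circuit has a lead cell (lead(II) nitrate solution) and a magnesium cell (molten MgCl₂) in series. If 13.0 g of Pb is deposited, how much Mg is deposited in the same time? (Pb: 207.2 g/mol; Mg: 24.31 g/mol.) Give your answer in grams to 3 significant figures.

1.53 g

n(Pb) = 13.0 / 207.2 = 0.06274 mol
Pb²⁺ + 2e⁻ → Pb, so n(e⁻) = 2 × 0.06274 = 0.1255 mol
The cells are in series, so the same charge (and hence the same n(e⁻) = 0.1255 mol) passes through both.
Mg²⁺ + 2e⁻ → Mg, so n(Mg) = 0.1255 / 2 = 0.06275 mol
m(Mg) = 0.06275 × 24.31 = 1.53 g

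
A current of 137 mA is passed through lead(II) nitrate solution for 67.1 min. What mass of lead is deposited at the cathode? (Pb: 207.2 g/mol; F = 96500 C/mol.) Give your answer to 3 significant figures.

0.592 g

Q = 0.137 A × 4026 s = 551.6 C
n(e⁻) = 551.6 / 96500 = 0.005716 mol
Pb²⁺ + 2e⁻ → Pb, so n(Pb) = 0.005716 / 2 = 0.002858 mol
m = 0.002858 × 207.2 = 0.592 g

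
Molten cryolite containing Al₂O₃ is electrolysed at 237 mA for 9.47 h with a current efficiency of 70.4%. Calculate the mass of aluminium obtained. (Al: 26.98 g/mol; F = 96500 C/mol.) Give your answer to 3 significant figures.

Q = 0.237 × 34092 = 8080 C
n(e⁻) = 8080 / 96500 = 0.08373 mol
Al³⁺ + 3e⁻ → Al, so theoretical m(Al) = 0.02791 × 26.98 = 0.7530 g
Actual mass = 70.4% × 0.7530 = 0.530 g

0.530 g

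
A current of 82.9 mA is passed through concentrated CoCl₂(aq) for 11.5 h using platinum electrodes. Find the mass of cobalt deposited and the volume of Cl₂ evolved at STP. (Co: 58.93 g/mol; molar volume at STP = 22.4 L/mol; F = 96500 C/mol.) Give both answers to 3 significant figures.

1.05 g Co; 0.398 L Cl₂

Q = 0.0829 × 41400 = 3432 C; n(e⁻) = 3432 / 96500 = 0.03556 mol
Cathode: Co²⁺ + 2e⁻ → Co → n(Co) = 0.03556/2 = 0.01778 mol → 1.05 g
Anode: 2Cl⁻ → Cl₂ + 2e⁻ → n(Cl₂) = 0.03556/2 = 0.01778 mol → 0.398 L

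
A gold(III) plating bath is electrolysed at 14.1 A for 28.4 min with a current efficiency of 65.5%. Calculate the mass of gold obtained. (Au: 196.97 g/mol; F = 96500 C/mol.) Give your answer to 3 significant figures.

Q = 14.1 × 1704 = 24030 C
n(e⁻) = 24030 / 96500 = 0.2490 mol
Au³⁺ + 3e⁻ → Au, so theoretical m(Au) = 0.08300 × 196.97 = 16.35 g
Actual mass = 65.5% × 16.35 = 10.7 g

10.7 g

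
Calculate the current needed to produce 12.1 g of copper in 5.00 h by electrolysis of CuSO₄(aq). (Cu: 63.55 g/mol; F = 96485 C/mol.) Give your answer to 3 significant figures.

n(Cu) = 12.1 / 63.55 = 0.1904 mol
Cu²⁺ + 2e⁻ → Cu, so n(e⁻) = 2 × 0.1904 = 0.3808 mol
Q = 0.3808 × 96485 = 36740 C
I = Q / t = 36740 / 18000 s = 2.04 A

2.04 A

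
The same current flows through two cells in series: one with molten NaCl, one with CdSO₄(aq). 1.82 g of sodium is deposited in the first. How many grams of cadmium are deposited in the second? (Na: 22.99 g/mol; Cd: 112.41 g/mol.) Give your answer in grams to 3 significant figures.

n(Na) = 1.82 / 22.99 = 0.07916 mol
Na⁺ + e⁻ → Na, so n(e⁻) = 0.07916 mol
Since the cells are in series, n(e⁻) in the Cd cell is also 0.07916 mol.
Cd²⁺ + 2e⁻ → Cd, so n(Cd) = 0.07916 / 2 = 0.03958 mol
m(Cd) = 0.03958 × 112.41 = 4.45 g

4.45 g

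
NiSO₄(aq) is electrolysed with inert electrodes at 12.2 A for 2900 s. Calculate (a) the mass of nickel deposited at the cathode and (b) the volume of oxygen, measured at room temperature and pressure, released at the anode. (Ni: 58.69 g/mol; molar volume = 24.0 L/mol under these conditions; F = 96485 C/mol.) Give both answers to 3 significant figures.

10.8 g Ni; 2.20 L O₂

Q = 12.2 × 2900 = 35380 C; n(e⁻) = 35380 / 96485 = 0.3667 mol
Cathode: Ni²⁺ + 2e⁻ → Ni → n(Ni) = 0.3667/2 = 0.1834 mol → 10.8 g
Anode: 2H₂O → O₂ + 4H⁺ + 4e⁻ → n(O₂) = 0.3667/4 = 0.09168 mol → 2.20 L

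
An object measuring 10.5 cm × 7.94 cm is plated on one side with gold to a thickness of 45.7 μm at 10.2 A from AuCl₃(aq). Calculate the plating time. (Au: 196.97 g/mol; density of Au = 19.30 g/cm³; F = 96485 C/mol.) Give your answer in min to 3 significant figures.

Plated area = 10.5 × 7.94 = 83.37 cm²
Volume = 83.37 × 45.7×10⁻⁴ cm = 0.3810 cm³
m(Au) = 0.3810 × 19.30 = 7.353 g
n(Au) = 7.353 / 196.97 = 0.03733 mol; n(e⁻) = 3 × 0.03733 = 0.1120 mol
Q = 0.1120 × 96485 = 10810 C
t = 10810 / 10.2 = 1060 s = 17.7 min

17.7 min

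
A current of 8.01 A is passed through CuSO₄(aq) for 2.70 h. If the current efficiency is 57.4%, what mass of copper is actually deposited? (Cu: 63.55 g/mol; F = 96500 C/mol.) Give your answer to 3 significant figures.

14.7 g

Q = 8.01 × 9720 = 77860 C
n(e⁻) = 77860 / 96500 = 0.8068 mol
Cu²⁺ + 2e⁻ → Cu, so theoretical m(Cu) = 0.4034 × 63.55 = 25.64 g
Actual mass = 57.4% × 25.64 = 14.7 g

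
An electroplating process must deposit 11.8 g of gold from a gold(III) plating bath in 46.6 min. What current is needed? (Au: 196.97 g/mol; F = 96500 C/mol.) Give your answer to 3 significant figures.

n(Au) = 11.8 / 196.97 = 0.05991 mol
Au³⁺ + 3e⁻ → Au, so n(e⁻) = 3 × 0.05991 = 0.1797 mol
Q = 0.1797 × 96500 = 17340 C
I = Q / t = 17340 / 2796 s = 6.20 A

6.20 A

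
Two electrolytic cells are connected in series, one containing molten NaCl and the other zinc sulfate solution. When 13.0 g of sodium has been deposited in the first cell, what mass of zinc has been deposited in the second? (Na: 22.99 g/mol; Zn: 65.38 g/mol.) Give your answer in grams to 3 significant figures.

18.5 g

n(Na) = 13.0 / 22.99 = 0.5655 mol
Na⁺ + e⁻ → Na, so n(e⁻) = 0.5655 mol
Since the cells are in series, n(e⁻) in the Zn cell is also 0.5655 mol.
Zn²⁺ + 2e⁻ → Zn, so n(Zn) = 0.5655 / 2 = 0.2828 mol
m(Zn) = 0.2828 × 65.38 = 18.5 g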